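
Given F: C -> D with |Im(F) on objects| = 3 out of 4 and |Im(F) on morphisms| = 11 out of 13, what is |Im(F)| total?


The image of F consists of distinct objects and distinct morphisms.
|Im(F)| on objects = 3
|Im(F)| on morphisms = 11
Total image cardinality = 3 + 11 = 14

14


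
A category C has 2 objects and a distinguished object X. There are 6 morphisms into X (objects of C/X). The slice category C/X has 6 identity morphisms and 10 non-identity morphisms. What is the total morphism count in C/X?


In the slice category C/X, objects are morphisms to X.
Identity morphisms: 6 (one per object of C/X).
Non-identity morphisms: 10.
Total = 6 + 10 = 16

16


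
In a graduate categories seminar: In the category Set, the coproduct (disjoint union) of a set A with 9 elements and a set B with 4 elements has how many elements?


In Set, the coproduct A + B is the disjoint union.
|A + B| = |A| + |B| = 9 + 4 = 13

13


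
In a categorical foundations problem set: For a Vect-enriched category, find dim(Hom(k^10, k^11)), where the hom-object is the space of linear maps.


In Vect-enriched categories, Hom(k^n, k^m) is the space of m x n matrices.
dim(Hom(k^10, k^11)) = 11 * 10 = 110

110


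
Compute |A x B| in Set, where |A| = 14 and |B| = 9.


In Set, the product A x B is the Cartesian product.
By the universal property, |A x B| = |A| * |B|.
|A x B| = 14 * 9 = 126

126


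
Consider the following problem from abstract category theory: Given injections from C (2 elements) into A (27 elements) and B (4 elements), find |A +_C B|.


The pushout A +_C B identifies the images of C in A and B.
|A +_C B| = |A| + |B| - |C| (for injections).
= 27 + 4 - 2 = 29

29


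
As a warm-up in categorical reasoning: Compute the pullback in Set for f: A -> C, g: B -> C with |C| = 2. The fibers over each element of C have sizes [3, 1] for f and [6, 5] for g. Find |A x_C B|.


The pullback A x_C B consists of pairs (a, b) with f(a) = g(b).
For each element c in C, the fiber product has |f^-1(c)| * |g^-1(c)| elements.
Summing over C: 3 * 6 + 1 * 5
= 18 + 5 = 23

23


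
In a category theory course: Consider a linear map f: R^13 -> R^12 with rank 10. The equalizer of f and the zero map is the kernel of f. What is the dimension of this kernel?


The equalizer of f and the zero map is ker(f).
By the rank-nullity theorem: dim(ker(f)) = dim(domain) - rank(f).
dim(ker(f)) = 13 - 10 = 3

3


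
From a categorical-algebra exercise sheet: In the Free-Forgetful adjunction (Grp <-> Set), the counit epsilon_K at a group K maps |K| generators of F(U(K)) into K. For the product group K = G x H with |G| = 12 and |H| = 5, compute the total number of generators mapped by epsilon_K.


The counit epsilon_K: F(U(K)) -> K of the Free-Forgetful adjunction
maps |K| generators of F(U(K)) into K. For K = G x H (the product group),
|G x H| = |G| * |H|.
Total generators mapped = 12 * 5 = 60.

60


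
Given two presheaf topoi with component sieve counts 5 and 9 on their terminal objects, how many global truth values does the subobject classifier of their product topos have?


In a product of presheaf topoi E_1 x E_2, the subobject classifier
is Omega = Omega_1 x Omega_2 (componentwise), so
|Omega(top)| = |Omega_1(top_1)| * |Omega_2(top_2)|.
= 5 * 9 = 45.

45


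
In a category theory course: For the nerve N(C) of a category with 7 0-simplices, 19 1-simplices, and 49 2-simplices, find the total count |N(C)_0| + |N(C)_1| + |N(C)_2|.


The 2-skeleton of the nerve N(C) consists of simplices in dimensions 0, 1, 2:
  |N(C)_0| = 7 (objects)
  |N(C)_1| = 19 (morphisms)
  |N(C)_2| = 49 (composable pairs)
Total = 7 + 19 + 49 = 75

75


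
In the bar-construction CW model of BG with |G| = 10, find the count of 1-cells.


In the bar-construction CW model of BG, the n-cells are indexed by
n-tuples [g_1|...|g_n] of non-identity elements of G (degenerate
simplices with some g_i = e do not contribute cells), so there are
(|G| - 1)^n n-cells.
For dim = 1 with |G| = 10:
cells = (10 - 1)^1 = 9^1 = 9

9


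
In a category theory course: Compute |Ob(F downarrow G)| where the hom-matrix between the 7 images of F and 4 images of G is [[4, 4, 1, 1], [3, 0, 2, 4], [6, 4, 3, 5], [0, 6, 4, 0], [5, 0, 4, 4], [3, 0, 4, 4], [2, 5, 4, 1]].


Objects of (F downarrow G) are triples (a, b, h: F(a)->G(b)).
The count equals the sum of all entries in the hom-matrix.
sum(row 0) = 10
sum(row 1) = 9
sum(row 2) = 18
sum(row 3) = 10
sum(row 4) = 13
sum(row 5) = 11
sum(row 6) = 12
Grand total = 83

83


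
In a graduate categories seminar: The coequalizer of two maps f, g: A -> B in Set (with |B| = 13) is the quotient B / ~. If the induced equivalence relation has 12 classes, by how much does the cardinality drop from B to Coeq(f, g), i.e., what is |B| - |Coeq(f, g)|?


The coequalizer Coeq(f, g) = B / ~ has one element per equivalence class.
|B| = 13, |Coeq(f, g)| = 12.
|B| - |Coeq(f, g)| = 13 - 12 = 1.

1


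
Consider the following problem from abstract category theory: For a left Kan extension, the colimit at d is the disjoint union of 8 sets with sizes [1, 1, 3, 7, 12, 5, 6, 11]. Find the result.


Pointwise, the left Kan extension (Lan_F H)(d) is the colimit, indexed
by the comma category (F downarrow d), of H composed with the
projection (F downarrow d) -> C. Here that colimit is given
as a coproduct (disjoint union) of sets, so its cardinality is the
sum of the sizes of the summands.
Coproduct of sets with sizes: 1 + 1 + 3 + 7 + 12 + 5 + 6 + 11
= 46

46


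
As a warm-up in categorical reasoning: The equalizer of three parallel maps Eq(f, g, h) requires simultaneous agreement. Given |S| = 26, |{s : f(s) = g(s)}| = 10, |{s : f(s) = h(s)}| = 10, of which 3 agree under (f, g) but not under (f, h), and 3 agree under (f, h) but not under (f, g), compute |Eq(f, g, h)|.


Eq(f, g, h) is the triple-agreement set: points in S where all three
maps take the same value. Using inclusion-exclusion on the pairwise data:
Pair (f, g) agrees on 10 points; pair (f, h) on 10 points.
Points agreeing under (f, g) but not (f, h) = 3; under (f, h) but not (f, g) = 3.
Triple-agreement = agreement-in-(f, g) minus points that agree under (f, g) but not (f, h):
|Eq(f, g, h)| = 10 - 3 = 7
(cross-check via (f, h): 10 - 3 = 7.)

7


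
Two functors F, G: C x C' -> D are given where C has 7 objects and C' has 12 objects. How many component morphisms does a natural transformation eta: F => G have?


A natural transformation eta: F => G assigns one component morphism per
object of the domain category.
The domain is the product category C x C', so
|Ob(C x C')| = |Ob(C)| * |Ob(C')| = 7 * 12 = 84.
Therefore eta has 84 component morphisms.

84


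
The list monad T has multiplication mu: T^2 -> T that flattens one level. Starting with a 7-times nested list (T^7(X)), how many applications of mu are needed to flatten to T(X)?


Each application of mu: T^2 -> T removes one layer of nesting.
Starting at depth 7 (i.e., T^7(X)), we need to reach T(X).
Number of mu applications = 7 - 1 = 6

6


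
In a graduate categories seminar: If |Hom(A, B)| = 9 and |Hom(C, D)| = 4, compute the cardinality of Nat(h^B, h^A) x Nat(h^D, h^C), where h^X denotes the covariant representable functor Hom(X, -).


By the Yoneda lemma, Nat(h^B, h^A) is isomorphic to Hom(A, B),
so |Nat(h^B, h^A)| = |Hom(A, B)| and |Nat(h^D, h^C)| = |Hom(C, D)|.
|Hom(A, B)| = 9, |Hom(C, D)| = 4.
|Nat(h^B, h^A) x Nat(h^D, h^C)| = 9 * 4 = 36

36


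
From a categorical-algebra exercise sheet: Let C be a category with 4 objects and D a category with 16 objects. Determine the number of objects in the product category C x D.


The product category C x D has objects that are pairs (c, d).
Number of pairs = |Ob(C)| * |Ob(D)| = 4 * 16 = 64

64


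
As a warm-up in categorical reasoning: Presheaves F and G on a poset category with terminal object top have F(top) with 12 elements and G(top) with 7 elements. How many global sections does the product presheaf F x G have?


Global sections of a presheaf on a poset with terminal top satisfy
Gamma(H) ~ H(top). Presheaves admit pointwise products, so
(F x G)(top) = F(top) x G(top) (Cartesian product).
|Gamma(F x G)| = |F(top)| * |G(top)| = 12 * 7 = 84.

84


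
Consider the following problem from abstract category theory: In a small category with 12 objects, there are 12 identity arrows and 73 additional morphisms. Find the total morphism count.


Each object has an identity morphism, giving 12 identities.
Adding the 73 non-identity morphisms:
Total = 12 + 73 = 85

85


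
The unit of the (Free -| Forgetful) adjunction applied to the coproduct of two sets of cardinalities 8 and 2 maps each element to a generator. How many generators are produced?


The unit eta_X: X -> U(F(X)) of the Free-Forgetful adjunction
maps each element of X to a generator of F(X). For X = S + T (disjoint
union in Set), |S + T| = |S| + |T|.
Total mappings = 8 + 2 = 10.

10


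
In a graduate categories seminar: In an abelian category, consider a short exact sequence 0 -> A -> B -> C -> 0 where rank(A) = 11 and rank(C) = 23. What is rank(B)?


For a short exact sequence 0 -> A -> B -> C -> 0,
rank is additive: rank(B) = rank(A) + rank(C).
rank(B) = 11 + 23 = 34

34


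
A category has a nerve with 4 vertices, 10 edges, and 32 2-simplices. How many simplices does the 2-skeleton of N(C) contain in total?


The 2-skeleton of the nerve N(C) consists of simplices in dimensions 0, 1, 2:
  |N(C)_0| = 4 (objects)
  |N(C)_1| = 10 (morphisms)
  |N(C)_2| = 32 (composable pairs)
Total = 4 + 10 + 32 = 46

46


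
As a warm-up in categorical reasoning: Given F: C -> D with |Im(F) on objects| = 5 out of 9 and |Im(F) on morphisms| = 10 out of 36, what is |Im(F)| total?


The image of F consists of distinct objects and distinct morphisms.
|Im(F)| on objects = 5
|Im(F)| on morphisms = 10
Total image cardinality = 5 + 10 = 15

15


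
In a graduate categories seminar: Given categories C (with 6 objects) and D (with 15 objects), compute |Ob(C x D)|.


The product category C x D has objects that are pairs (c, d).
Number of pairs = |Ob(C)| * |Ob(D)| = 6 * 15 = 90

90


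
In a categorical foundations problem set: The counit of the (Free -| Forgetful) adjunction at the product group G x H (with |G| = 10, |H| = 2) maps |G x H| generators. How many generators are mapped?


The counit epsilon_K: F(U(K)) -> K of the Free-Forgetful adjunction
maps |K| generators of F(U(K)) into K. For K = G x H (the product group),
|G x H| = |G| * |H|.
Total generators mapped = 10 * 2 = 20.

20


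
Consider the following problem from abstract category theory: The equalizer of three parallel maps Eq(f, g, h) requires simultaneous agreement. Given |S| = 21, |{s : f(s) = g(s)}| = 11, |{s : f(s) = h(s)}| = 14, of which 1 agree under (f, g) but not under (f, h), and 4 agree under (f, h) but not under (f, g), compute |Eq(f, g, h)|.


Eq(f, g, h) is the triple-agreement set: points in S where all three
maps take the same value. Using inclusion-exclusion on the pairwise data:
Pair (f, g) agrees on 11 points; pair (f, h) on 14 points.
Points agreeing under (f, g) but not (f, h) = 1; under (f, h) but not (f, g) = 4.
Triple-agreement = agreement-in-(f, g) minus points that agree under (f, g) but not (f, h):
|Eq(f, g, h)| = 11 - 1 = 10
(cross-check via (f, h): 14 - 4 = 10.)

10


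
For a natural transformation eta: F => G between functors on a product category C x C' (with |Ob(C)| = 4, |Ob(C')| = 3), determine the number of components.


A natural transformation eta: F => G assigns one component morphism per
object of the domain category.
The domain is the product category C x C', so
|Ob(C x C')| = |Ob(C)| * |Ob(C')| = 4 * 3 = 12.
Therefore eta has 12 component morphisms.

12


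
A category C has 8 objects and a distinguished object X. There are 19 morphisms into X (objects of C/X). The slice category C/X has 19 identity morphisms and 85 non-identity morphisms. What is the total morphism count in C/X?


In the slice category C/X, objects are morphisms to X.
Identity morphisms: 19 (one per object of C/X).
Non-identity morphisms: 85.
Total = 19 + 85 = 104

104


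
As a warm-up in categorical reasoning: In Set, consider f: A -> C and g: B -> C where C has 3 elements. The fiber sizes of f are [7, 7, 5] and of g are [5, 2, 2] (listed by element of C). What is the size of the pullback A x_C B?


The pullback A x_C B consists of pairs (a, b) with f(a) = g(b).
For each element c in C, the fiber product has |f^-1(c)| * |g^-1(c)| elements.
Summing over C: 7 * 5 + 7 * 2 + 5 * 2
= 35 + 14 + 10 = 59

59


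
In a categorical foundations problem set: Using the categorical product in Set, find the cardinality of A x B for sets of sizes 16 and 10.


In Set, the product A x B is the Cartesian product.
By the universal property, |A x B| = |A| * |B|.
|A x B| = 16 * 10 = 160

160


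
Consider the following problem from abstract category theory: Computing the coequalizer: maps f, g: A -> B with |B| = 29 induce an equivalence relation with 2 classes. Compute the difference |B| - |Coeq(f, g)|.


The coequalizer Coeq(f, g) = B / ~ has one element per equivalence class.
|B| = 29, |Coeq(f, g)| = 2.
|B| - |Coeq(f, g)| = 29 - 2 = 27.

27


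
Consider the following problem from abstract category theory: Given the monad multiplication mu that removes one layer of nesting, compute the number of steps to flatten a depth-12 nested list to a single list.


Each application of mu: T^2 -> T removes one layer of nesting.
Starting at depth 12 (i.e., T^12(X)), we need to reach T(X).
Number of mu applications = 12 - 1 = 11

11


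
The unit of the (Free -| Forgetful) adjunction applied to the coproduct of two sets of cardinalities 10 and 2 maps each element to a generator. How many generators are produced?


The unit eta_X: X -> U(F(X)) of the Free-Forgetful adjunction
maps each element of X to a generator of F(X). For X = S + T (disjoint
union in Set), |S + T| = |S| + |T|.
Total mappings = 10 + 2 = 12.

12


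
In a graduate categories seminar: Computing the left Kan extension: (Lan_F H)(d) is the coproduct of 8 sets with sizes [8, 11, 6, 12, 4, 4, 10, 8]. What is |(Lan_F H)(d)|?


Pointwise, the left Kan extension (Lan_F H)(d) is the colimit, indexed
by the comma category (F downarrow d), of H composed with the
projection (F downarrow d) -> C. Here that colimit is given
as a coproduct (disjoint union) of sets, so its cardinality is the
sum of the sizes of the summands.
Coproduct of sets with sizes: 8 + 11 + 6 + 12 + 4 + 4 + 10 + 8
= 63

63


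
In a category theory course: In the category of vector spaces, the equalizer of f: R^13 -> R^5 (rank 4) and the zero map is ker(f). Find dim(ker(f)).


The equalizer of f and the zero map is ker(f).
By the rank-nullity theorem: dim(ker(f)) = dim(domain) - rank(f).
dim(ker(f)) = 13 - 4 = 9

9


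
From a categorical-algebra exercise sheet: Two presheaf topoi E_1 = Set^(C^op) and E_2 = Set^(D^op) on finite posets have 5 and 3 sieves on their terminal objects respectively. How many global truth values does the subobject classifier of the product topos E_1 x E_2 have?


In a product of presheaf topoi E_1 x E_2, the subobject classifier
is Omega = Omega_1 x Omega_2 (componentwise), so
|Omega(top)| = |Omega_1(top_1)| * |Omega_2(top_2)|.
= 5 * 3 = 15.

15


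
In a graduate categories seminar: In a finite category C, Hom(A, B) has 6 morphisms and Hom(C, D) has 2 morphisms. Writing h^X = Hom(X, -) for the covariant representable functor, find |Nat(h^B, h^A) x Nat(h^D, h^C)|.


By the Yoneda lemma, Nat(h^B, h^A) is isomorphic to Hom(A, B),
so |Nat(h^B, h^A)| = |Hom(A, B)| and |Nat(h^D, h^C)| = |Hom(C, D)|.
|Hom(A, B)| = 6, |Hom(C, D)| = 2.
|Nat(h^B, h^A) x Nat(h^D, h^C)| = 6 * 2 = 12

12


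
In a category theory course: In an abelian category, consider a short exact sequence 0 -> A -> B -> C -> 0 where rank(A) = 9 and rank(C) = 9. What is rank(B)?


For a short exact sequence 0 -> A -> B -> C -> 0,
rank is additive: rank(B) = rank(A) + rank(C).
rank(B) = 9 + 9 = 18

18


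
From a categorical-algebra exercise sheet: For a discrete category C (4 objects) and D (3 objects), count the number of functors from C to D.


A functor from a discrete category C to D is determined by
where each object maps. Each of the 4 objects of C can map
to any of the 3 objects of D independently.
Number of functors = 3^4 = 81

81


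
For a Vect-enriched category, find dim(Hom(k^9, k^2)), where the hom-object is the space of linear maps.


In Vect-enriched categories, Hom(k^n, k^m) is the space of m x n matrices.
dim(Hom(k^9, k^2)) = 2 * 9 = 18

18


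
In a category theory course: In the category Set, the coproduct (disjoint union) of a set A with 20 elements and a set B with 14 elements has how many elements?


In Set, the coproduct A + B is the disjoint union.
|A + B| = |A| + |B| = 20 + 14 = 34

34


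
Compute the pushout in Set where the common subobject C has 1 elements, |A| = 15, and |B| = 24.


The pushout A +_C B identifies the images of C in A and B.
|A +_C B| = |A| + |B| - |C| (for injections).
= 15 + 24 - 1 = 38

38


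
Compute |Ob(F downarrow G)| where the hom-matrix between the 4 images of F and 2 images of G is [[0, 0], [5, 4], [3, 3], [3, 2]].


Objects of (F downarrow G) are triples (a, b, h: F(a)->G(b)).
The count equals the sum of all entries in the hom-matrix.
sum(row 0) = 0
sum(row 1) = 9
sum(row 2) = 6
sum(row 3) = 5
Grand total = 20

20


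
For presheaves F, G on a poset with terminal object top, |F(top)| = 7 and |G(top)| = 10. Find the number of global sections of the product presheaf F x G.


Global sections of a presheaf on a poset with terminal top satisfy
Gamma(H) ~ H(top). Presheaves admit pointwise products, so
(F x G)(top) = F(top) x G(top) (Cartesian product).
|Gamma(F x G)| = |F(top)| * |G(top)| = 7 * 10 = 70.

70


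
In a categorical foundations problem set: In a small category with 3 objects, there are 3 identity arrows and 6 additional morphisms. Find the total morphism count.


Each object has an identity morphism, giving 3 identities.
Adding the 6 non-identity morphisms:
Total = 3 + 6 = 9

9


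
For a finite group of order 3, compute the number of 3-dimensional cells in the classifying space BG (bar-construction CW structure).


In the bar-construction CW model of BG, the n-cells are indexed by
n-tuples [g_1|...|g_n] of non-identity elements of G (degenerate
simplices with some g_i = e do not contribute cells), so there are
(|G| - 1)^n n-cells.
For dim = 3 with |G| = 3:
cells = (3 - 1)^3 = 2^3 = 8

8


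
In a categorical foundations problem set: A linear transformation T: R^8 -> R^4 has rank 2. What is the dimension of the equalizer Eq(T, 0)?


The equalizer of f and the zero map is ker(f).
By the rank-nullity theorem: dim(ker(f)) = dim(domain) - rank(f).
dim(ker(f)) = 8 - 2 = 6

6


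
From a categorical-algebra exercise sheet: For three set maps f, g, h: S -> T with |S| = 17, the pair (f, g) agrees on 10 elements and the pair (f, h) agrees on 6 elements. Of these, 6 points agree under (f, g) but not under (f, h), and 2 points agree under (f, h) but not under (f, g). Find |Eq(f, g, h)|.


Eq(f, g, h) is the triple-agreement set: points in S where all three
maps take the same value. Using inclusion-exclusion on the pairwise data:
Pair (f, g) agrees on 10 points; pair (f, h) on 6 points.
Points agreeing under (f, g) but not (f, h) = 6; under (f, h) but not (f, g) = 2.
Triple-agreement = agreement-in-(f, g) minus points that agree under (f, g) but not (f, h):
|Eq(f, g, h)| = 10 - 6 = 4
(cross-check via (f, h): 6 - 2 = 4.)

4


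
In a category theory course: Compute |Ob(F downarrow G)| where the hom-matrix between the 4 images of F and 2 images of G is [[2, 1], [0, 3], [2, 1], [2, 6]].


Objects of (F downarrow G) are triples (a, b, h: F(a)->G(b)).
The count equals the sum of all entries in the hom-matrix.
sum(row 0) = 3
sum(row 1) = 3
sum(row 2) = 3
sum(row 3) = 8
Grand total = 17

17


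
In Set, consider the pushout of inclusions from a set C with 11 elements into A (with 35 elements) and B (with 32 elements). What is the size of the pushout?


The pushout A +_C B identifies the images of C in A and B.
|A +_C B| = |A| + |B| - |C| (for injections).
= 35 + 32 - 11 = 56

56


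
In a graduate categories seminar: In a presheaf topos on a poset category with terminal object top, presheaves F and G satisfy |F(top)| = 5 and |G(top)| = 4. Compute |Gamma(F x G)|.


Global sections of a presheaf on a poset with terminal top satisfy
Gamma(H) ~ H(top). Presheaves admit pointwise products, so
(F x G)(top) = F(top) x G(top) (Cartesian product).
|Gamma(F x G)| = |F(top)| * |G(top)| = 5 * 4 = 20.

20


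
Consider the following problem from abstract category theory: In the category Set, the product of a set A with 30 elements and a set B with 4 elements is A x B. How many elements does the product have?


In Set, the product A x B is the Cartesian product.
By the universal property, |A x B| = |A| * |B|.
|A x B| = 30 * 4 = 120

120


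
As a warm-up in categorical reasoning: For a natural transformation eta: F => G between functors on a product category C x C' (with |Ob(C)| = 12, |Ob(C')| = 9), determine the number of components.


A natural transformation eta: F => G assigns one component morphism per
object of the domain category.
The domain is the product category C x C', so
|Ob(C x C')| = |Ob(C)| * |Ob(C')| = 12 * 9 = 108.
Therefore eta has 108 component morphisms.

108


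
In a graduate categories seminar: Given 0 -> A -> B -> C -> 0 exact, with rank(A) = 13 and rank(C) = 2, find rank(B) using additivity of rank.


For a short exact sequence 0 -> A -> B -> C -> 0,
rank is additive: rank(B) = rank(A) + rank(C).
rank(B) = 13 + 2 = 15

15


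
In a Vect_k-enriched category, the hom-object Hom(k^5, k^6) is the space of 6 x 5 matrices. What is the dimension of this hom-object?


In Vect-enriched categories, Hom(k^n, k^m) is the space of m x n matrices.
dim(Hom(k^5, k^6)) = 6 * 5 = 30

30


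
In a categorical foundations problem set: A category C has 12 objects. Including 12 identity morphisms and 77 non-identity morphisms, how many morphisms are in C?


Each object has an identity morphism, giving 12 identities.
Adding the 77 non-identity morphisms:
Total = 12 + 77 = 89

89


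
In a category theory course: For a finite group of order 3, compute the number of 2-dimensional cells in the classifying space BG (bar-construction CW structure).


In the bar-construction CW model of BG, the n-cells are indexed by
n-tuples [g_1|...|g_n] of non-identity elements of G (degenerate
simplices with some g_i = e do not contribute cells), so there are
(|G| - 1)^n n-cells.
For dim = 2 with |G| = 3:
cells = (3 - 1)^2 = 2^2 = 4

4


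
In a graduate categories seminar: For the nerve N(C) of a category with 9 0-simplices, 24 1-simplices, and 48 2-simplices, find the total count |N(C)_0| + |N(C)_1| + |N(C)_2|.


The 2-skeleton of the nerve N(C) consists of simplices in dimensions 0, 1, 2:
  |N(C)_0| = 9 (objects)
  |N(C)_1| = 24 (morphisms)
  |N(C)_2| = 48 (composable pairs)
Total = 9 + 24 + 48 = 81

81


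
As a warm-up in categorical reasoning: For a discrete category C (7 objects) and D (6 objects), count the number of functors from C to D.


A functor from a discrete category C to D is determined by
where each object maps. Each of the 7 objects of C can map
to any of the 6 objects of D independently.
Number of functors = 6^7 = 279936

279936


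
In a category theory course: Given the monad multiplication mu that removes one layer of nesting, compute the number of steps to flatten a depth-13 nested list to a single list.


Each application of mu: T^2 -> T removes one layer of nesting.
Starting at depth 13 (i.e., T^13(X)), we need to reach T(X).
Number of mu applications = 13 - 1 = 12

12


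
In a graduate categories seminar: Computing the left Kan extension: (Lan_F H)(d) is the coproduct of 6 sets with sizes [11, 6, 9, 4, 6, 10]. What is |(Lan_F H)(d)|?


Pointwise, the left Kan extension (Lan_F H)(d) is the colimit, indexed
by the comma category (F downarrow d), of H composed with the
projection (F downarrow d) -> C. Here that colimit is given
as a coproduct (disjoint union) of sets, so its cardinality is the
sum of the sizes of the summands.
Coproduct of sets with sizes: 11 + 6 + 9 + 4 + 6 + 10
= 46

46


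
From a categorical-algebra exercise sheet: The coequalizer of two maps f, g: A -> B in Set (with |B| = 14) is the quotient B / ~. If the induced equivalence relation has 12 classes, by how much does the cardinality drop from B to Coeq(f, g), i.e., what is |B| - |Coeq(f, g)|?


The coequalizer Coeq(f, g) = B / ~ has one element per equivalence class.
|B| = 14, |Coeq(f, g)| = 12.
|B| - |Coeq(f, g)| = 14 - 12 = 2.

2


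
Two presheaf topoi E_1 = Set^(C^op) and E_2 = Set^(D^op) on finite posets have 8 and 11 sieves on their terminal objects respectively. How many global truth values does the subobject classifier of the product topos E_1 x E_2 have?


In a product of presheaf topoi E_1 x E_2, the subobject classifier
is Omega = Omega_1 x Omega_2 (componentwise), so
|Omega(top)| = |Omega_1(top_1)| * |Omega_2(top_2)|.
= 8 * 11 = 88.

88


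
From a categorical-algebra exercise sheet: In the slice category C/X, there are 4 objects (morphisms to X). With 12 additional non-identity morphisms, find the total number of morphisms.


In the slice category C/X, objects are morphisms to X.
Identity morphisms: 4 (one per object of C/X).
Non-identity morphisms: 12.
Total = 4 + 12 = 16

16


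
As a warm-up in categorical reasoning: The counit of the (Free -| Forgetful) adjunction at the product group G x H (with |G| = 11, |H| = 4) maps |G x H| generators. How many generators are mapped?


The counit epsilon_K: F(U(K)) -> K of the Free-Forgetful adjunction
maps |K| generators of F(U(K)) into K. For K = G x H (the product group),
|G x H| = |G| * |H|.
Total generators mapped = 11 * 4 = 44.

44


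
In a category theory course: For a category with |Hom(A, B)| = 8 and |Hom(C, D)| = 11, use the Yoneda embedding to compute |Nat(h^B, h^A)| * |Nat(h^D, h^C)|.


By the Yoneda lemma, Nat(h^B, h^A) is isomorphic to Hom(A, B),
so |Nat(h^B, h^A)| = |Hom(A, B)| and |Nat(h^D, h^C)| = |Hom(C, D)|.
|Hom(A, B)| = 8, |Hom(C, D)| = 11.
|Nat(h^B, h^A) x Nat(h^D, h^C)| = 8 * 11 = 88

88


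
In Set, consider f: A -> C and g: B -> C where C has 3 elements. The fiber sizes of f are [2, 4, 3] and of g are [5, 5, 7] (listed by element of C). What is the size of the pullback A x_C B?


The pullback A x_C B consists of pairs (a, b) with f(a) = g(b).
For each element c in C, the fiber product has |f^-1(c)| * |g^-1(c)| elements.
Summing over C: 2 * 5 + 4 * 5 + 3 * 7
= 10 + 20 + 21 = 51

51


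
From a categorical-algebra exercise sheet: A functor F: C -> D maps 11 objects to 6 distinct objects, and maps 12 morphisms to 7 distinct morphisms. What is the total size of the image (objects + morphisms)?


The image of F consists of distinct objects and distinct morphisms.
|Im(F)| on objects = 6
|Im(F)| on morphisms = 7
Total image cardinality = 6 + 7 = 13

13


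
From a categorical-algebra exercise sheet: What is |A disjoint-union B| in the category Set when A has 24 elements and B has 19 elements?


In Set, the coproduct A + B is the disjoint union.
|A + B| = |A| + |B| = 24 + 19 = 43

43


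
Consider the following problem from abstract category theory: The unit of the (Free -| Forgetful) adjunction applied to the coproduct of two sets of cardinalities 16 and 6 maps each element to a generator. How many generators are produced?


The unit eta_X: X -> U(F(X)) of the Free-Forgetful adjunction
maps each element of X to a generator of F(X). For X = S + T (disjoint
union in Set), |S + T| = |S| + |T|.
Total mappings = 16 + 6 = 22.

22


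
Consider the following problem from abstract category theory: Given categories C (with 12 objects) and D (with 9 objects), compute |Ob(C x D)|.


The product category C x D has objects that are pairs (c, d).
Number of pairs = |Ob(C)| * |Ob(D)| = 12 * 9 = 108

108


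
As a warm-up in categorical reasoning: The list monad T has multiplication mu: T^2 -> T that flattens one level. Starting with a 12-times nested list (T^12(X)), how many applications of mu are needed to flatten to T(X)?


Each application of mu: T^2 -> T removes one layer of nesting.
Starting at depth 12 (i.e., T^12(X)), we need to reach T(X).
Number of mu applications = 12 - 1 = 11

11


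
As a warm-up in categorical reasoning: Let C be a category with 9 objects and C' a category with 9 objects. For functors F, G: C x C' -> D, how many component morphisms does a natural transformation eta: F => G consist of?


A natural transformation eta: F => G assigns one component morphism per
object of the domain category.
The domain is the product category C x C', so
|Ob(C x C')| = |Ob(C)| * |Ob(C')| = 9 * 9 = 81.
Therefore eta has 81 component morphisms.

81


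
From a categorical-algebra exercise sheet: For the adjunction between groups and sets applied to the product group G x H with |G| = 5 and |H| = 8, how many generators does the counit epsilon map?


The counit epsilon_K: F(U(K)) -> K of the Free-Forgetful adjunction
maps |K| generators of F(U(K)) into K. For K = G x H (the product group),
|G x H| = |G| * |H|.
Total generators mapped = 5 * 8 = 40.

40


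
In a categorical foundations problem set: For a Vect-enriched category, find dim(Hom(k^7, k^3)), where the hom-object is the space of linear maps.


In Vect-enriched categories, Hom(k^n, k^m) is the space of m x n matrices.
dim(Hom(k^7, k^3)) = 3 * 7 = 21

21


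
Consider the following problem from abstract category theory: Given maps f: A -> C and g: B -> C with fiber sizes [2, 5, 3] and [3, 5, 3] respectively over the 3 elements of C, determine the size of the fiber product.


The pullback A x_C B consists of pairs (a, b) with f(a) = g(b).
For each element c in C, the fiber product has |f^-1(c)| * |g^-1(c)| elements.
Summing over C: 2 * 3 + 5 * 5 + 3 * 3
= 6 + 25 + 9 = 40

40


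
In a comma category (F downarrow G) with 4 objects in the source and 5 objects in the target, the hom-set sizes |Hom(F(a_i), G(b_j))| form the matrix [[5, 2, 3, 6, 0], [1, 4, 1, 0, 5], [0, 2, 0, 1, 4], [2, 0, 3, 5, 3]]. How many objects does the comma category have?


Objects of (F downarrow G) are triples (a, b, h: F(a)->G(b)).
The count equals the sum of all entries in the hom-matrix.
sum(row 0) = 16
sum(row 1) = 11
sum(row 2) = 7
sum(row 3) = 13
Grand total = 47

47


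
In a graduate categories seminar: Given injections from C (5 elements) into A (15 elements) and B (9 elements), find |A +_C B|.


The pushout A +_C B identifies the images of C in A and B.
|A +_C B| = |A| + |B| - |C| (for injections).
= 15 + 9 - 5 = 19

19


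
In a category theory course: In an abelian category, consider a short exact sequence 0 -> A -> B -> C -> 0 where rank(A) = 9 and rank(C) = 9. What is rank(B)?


For a short exact sequence 0 -> A -> B -> C -> 0,
rank is additive: rank(B) = rank(A) + rank(C).
rank(B) = 9 + 9 = 18

18


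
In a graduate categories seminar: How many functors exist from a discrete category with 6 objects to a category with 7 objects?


A functor from a discrete category C to D is determined by
where each object maps. Each of the 6 objects of C can map
to any of the 7 objects of D independently.
Number of functors = 7^6 = 117649

117649


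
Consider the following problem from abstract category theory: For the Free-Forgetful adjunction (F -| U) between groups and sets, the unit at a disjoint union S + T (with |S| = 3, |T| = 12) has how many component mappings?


The unit eta_X: X -> U(F(X)) of the Free-Forgetful adjunction
maps each element of X to a generator of F(X). For X = S + T (disjoint
union in Set), |S + T| = |S| + |T|.
Total mappings = 3 + 12 = 15.

15


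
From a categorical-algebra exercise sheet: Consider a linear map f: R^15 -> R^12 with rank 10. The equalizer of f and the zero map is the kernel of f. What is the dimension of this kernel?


The equalizer of f and the zero map is ker(f).
By the rank-nullity theorem: dim(ker(f)) = dim(domain) - rank(f).
dim(ker(f)) = 15 - 10 = 5

5


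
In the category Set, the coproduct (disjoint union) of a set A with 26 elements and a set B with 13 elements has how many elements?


In Set, the coproduct A + B is the disjoint union.
|A + B| = |A| + |B| = 26 + 13 = 39

39


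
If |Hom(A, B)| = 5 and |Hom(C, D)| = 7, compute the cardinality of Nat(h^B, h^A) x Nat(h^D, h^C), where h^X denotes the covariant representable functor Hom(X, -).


By the Yoneda lemma, Nat(h^B, h^A) is isomorphic to Hom(A, B),
so |Nat(h^B, h^A)| = |Hom(A, B)| and |Nat(h^D, h^C)| = |Hom(C, D)|.
|Hom(A, B)| = 5, |Hom(C, D)| = 7.
|Nat(h^B, h^A) x Nat(h^D, h^C)| = 5 * 7 = 35

35


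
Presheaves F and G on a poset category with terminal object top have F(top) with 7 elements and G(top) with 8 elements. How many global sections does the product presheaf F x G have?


Global sections of a presheaf on a poset with terminal top satisfy
Gamma(H) ~ H(top). Presheaves admit pointwise products, so
(F x G)(top) = F(top) x G(top) (Cartesian product).
|Gamma(F x G)| = |F(top)| * |G(top)| = 7 * 8 = 56.

56


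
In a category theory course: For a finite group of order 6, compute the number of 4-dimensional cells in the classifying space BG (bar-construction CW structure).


In the bar-construction CW model of BG, the n-cells are indexed by
n-tuples [g_1|...|g_n] of non-identity elements of G (degenerate
simplices with some g_i = e do not contribute cells), so there are
(|G| - 1)^n n-cells.
For dim = 4 with |G| = 6:
cells = (6 - 1)^4 = 5^4 = 625

625


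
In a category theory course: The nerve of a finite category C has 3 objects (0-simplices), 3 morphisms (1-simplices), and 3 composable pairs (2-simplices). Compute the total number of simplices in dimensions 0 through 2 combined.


The 2-skeleton of the nerve N(C) consists of simplices in dimensions 0, 1, 2:
  |N(C)_0| = 3 (objects)
  |N(C)_1| = 3 (morphisms)
  |N(C)_2| = 3 (composable pairs)
Total = 3 + 3 + 3 = 9

9


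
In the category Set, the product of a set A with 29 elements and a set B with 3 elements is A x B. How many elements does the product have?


In Set, the product A x B is the Cartesian product.
By the universal property, |A x B| = |A| * |B|.
|A x B| = 29 * 3 = 87

87


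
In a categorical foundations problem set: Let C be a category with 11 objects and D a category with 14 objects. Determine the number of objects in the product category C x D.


The product category C x D has objects that are pairs (c, d).
Number of pairs = |Ob(C)| * |Ob(D)| = 11 * 14 = 154

154


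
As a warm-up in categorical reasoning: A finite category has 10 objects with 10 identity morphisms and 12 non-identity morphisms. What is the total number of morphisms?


Each object has an identity morphism, giving 10 identities.
Adding the 12 non-identity morphisms:
Total = 10 + 12 = 22

22


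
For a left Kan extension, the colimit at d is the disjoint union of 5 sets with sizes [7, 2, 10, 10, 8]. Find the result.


Pointwise, the left Kan extension (Lan_F H)(d) is the colimit, indexed
by the comma category (F downarrow d), of H composed with the
projection (F downarrow d) -> C. Here that colimit is given
as a coproduct (disjoint union) of sets, so its cardinality is the
sum of the sizes of the summands.
Coproduct of sets with sizes: 7 + 2 + 10 + 10 + 8
= 37

37


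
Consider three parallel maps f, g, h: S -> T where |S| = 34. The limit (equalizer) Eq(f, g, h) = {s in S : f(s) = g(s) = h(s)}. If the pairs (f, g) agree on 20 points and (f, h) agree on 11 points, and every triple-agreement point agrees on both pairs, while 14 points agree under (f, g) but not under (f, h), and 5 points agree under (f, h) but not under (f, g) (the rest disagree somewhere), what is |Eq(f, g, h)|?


Eq(f, g, h) is the triple-agreement set: points in S where all three
maps take the same value. Using inclusion-exclusion on the pairwise data:
Pair (f, g) agrees on 20 points; pair (f, h) on 11 points.
Points agreeing under (f, g) but not (f, h) = 14; under (f, h) but not (f, g) = 5.
Triple-agreement = agreement-in-(f, g) minus points that agree under (f, g) but not (f, h):
|Eq(f, g, h)| = 20 - 14 = 6
(cross-check via (f, h): 11 - 5 = 6.)

6


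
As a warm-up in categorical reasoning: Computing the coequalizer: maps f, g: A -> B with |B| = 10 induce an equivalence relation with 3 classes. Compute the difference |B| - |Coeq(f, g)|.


The coequalizer Coeq(f, g) = B / ~ has one element per equivalence class.
|B| = 10, |Coeq(f, g)| = 3.
|B| - |Coeq(f, g)| = 10 - 3 = 7.

7


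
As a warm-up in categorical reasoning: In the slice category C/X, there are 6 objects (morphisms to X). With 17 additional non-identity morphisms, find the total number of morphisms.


In the slice category C/X, objects are morphisms to X.
Identity morphisms: 6 (one per object of C/X).
Non-identity morphisms: 17.
Total = 6 + 17 = 23

23


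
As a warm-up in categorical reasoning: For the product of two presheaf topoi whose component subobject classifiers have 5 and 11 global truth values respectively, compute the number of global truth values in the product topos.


In a product of presheaf topoi E_1 x E_2, the subobject classifier
is Omega = Omega_1 x Omega_2 (componentwise), so
|Omega(top)| = |Omega_1(top_1)| * |Omega_2(top_2)|.
= 5 * 11 = 55.

55


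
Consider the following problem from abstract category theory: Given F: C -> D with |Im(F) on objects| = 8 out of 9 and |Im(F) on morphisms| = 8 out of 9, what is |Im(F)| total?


The image of F consists of distinct objects and distinct morphisms.
|Im(F)| on objects = 8
|Im(F)| on morphisms = 8
Total image cardinality = 8 + 8 = 16

16


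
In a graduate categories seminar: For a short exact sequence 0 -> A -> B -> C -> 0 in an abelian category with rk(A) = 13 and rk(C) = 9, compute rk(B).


For a short exact sequence 0 -> A -> B -> C -> 0,
rank is additive: rank(B) = rank(A) + rank(C).
rank(B) = 13 + 9 = 22

22


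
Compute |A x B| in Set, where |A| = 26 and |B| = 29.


In Set, the product A x B is the Cartesian product.
By the universal property, |A x B| = |A| * |B|.
|A x B| = 26 * 29 = 754

754


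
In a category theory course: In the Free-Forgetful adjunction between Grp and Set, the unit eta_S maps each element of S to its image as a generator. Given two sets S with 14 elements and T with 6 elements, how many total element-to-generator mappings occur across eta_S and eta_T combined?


The unit eta_X: X -> U(F(X)) of the Free-Forgetful adjunction
maps each element of X to a generator of F(X). For X = S + T (disjoint
union in Set), |S + T| = |S| + |T|.
Total mappings = 14 + 6 = 20.

20


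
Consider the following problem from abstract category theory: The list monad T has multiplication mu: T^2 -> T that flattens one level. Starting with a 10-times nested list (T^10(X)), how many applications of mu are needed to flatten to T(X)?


Each application of mu: T^2 -> T removes one layer of nesting.
Starting at depth 10 (i.e., T^10(X)), we need to reach T(X).
Number of mu applications = 10 - 1 = 9

9


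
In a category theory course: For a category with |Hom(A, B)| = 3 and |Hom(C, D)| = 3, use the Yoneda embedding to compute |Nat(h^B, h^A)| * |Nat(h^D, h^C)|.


By the Yoneda lemma, Nat(h^B, h^A) is isomorphic to Hom(A, B),
so |Nat(h^B, h^A)| = |Hom(A, B)| and |Nat(h^D, h^C)| = |Hom(C, D)|.
|Hom(A, B)| = 3, |Hom(C, D)| = 3.
|Nat(h^B, h^A) x Nat(h^D, h^C)| = 3 * 3 = 9

9


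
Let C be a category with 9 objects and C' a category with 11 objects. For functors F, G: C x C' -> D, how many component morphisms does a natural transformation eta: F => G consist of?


A natural transformation eta: F => G assigns one component morphism per
object of the domain category.
The domain is the product category C x C', so
|Ob(C x C')| = |Ob(C)| * |Ob(C')| = 9 * 11 = 99.
Therefore eta has 99 component morphisms.

99
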